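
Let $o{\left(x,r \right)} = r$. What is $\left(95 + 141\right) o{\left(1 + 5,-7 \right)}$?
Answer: $-1652$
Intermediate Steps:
$\left(95 + 141\right) o{\left(1 + 5,-7 \right)} = \left(95 + 141\right) \left(-7\right) = 236 \left(-7\right) = -1652$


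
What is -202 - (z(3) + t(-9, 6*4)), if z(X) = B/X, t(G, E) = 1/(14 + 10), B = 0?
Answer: -4849/24 ≈ -202.04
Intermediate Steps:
t(G, E) = 1/24
z(X) = 0 (z(X) = 0/X = 0)
-202 - (z(3) + t(-9, 6*4)) = -202 - (0 + 1/24) = -202 - 1*1/24 = -202 - 1/24 = -4849/24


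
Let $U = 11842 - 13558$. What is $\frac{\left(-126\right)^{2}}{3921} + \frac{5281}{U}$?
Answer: $\frac{2178805}{2242812} \approx 0.97146$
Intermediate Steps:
$U = -1716$ ($U = 11842 - 13558 = -1716$)
$\frac{\left(-126\right)^{2}}{3921} + \frac{5281}{U} = \frac{\left(-126\right)^{2}}{3921} + \frac{5281}{-1716} = 15876 \cdot \frac{1}{3921} + 5281 \left(- \frac{1}{1716}\right) = \frac{5292}{1307} - \frac{5281}{1716} = \frac{2178805}{2242812}$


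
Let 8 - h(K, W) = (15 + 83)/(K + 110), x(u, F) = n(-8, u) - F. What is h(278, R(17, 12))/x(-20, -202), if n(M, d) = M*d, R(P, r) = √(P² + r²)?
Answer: 1503/70228 ≈ 0.021402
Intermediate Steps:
x(u, F) = -F - 8*u (x(u, F) = -8*u - F = -F - 8*u)
h(K, W) = 8 - 98/(110 + K) (h(K, W) = 8 - (15 + 83)/(K + 110) = 8 - 98/(110 + K))
h(278, R(17, 12))/x(-20, -202) = (2*(391 + 4*278)/(110 + 278))/(-1*(-202) - 8*(-20)) = (2*(391 + 1112)/388)/(202 + 160) = (2*(1/388)*1503)/362 = (1503/194)*(1/362) = 1503/70228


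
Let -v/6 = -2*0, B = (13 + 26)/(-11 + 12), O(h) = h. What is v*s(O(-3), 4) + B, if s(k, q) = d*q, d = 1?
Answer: 39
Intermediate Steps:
B = 39 (B = 39/1 = 39*1 = 39)
s(k, q) = q (s(k, q) = 1*q = q)
v = 0 (v = -(-12)*0 = -6*0 = 0)
v*s(O(-3), 4) + B = 0*4 + 39 = 0 + 39 = 39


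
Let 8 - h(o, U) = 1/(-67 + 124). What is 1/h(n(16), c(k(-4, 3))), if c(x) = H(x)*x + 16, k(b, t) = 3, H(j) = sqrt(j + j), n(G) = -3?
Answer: 57/455 ≈ 0.12527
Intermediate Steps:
H(j) = sqrt(2)*sqrt(j) (H(j) = sqrt(2*j) = sqrt(2)*sqrt(j))
c(x) = 16 + sqrt(2)*x**(3/2) (c(x) = (sqrt(2)*sqrt(x))*x + 16 = sqrt(2)*x**(3/2) + 16 = 16 + sqrt(2)*x**(3/2))
h(o, U) = 455/57 (h(o, U) = 8 - 1/(-67 + 124) = 8 - 1/57 = 455/57)
1/h(n(16), c(k(-4, 3))) = 1/(455/57) = 57/455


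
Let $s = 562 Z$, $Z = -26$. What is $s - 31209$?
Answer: $-45821$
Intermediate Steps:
$s = -14612$ ($s = 562 \left(-26\right) = -14612$)
$s - 31209 = -14612 - 31209 = -45821$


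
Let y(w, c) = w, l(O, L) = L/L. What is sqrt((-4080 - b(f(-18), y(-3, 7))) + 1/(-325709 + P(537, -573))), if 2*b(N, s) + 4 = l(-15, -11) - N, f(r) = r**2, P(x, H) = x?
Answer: I*sqrt(103529573347727)/162586 ≈ 62.582*I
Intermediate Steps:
l(O, L) = 1
b(N, s) = -3/2 - N/2 (b(N, s) = -2 + (1 - N)/2 = -2 + (1/2 - N/2) = -3/2 - N/2)
sqrt((-4080 - b(f(-18), y(-3, 7))) + 1/(-325709 + P(537, -573))) = sqrt((-4080 - (-3/2 - 1/2*(-18)**2)) + 1/(-325709 + 537)) = sqrt((-4080 - (-3/2 - 1/2*324)) + 1/(-325172)) = sqrt((-4080 - (-3/2 - 162)) - 1/325172) = sqrt((-4080 - 1*(-327/2)) - 1/325172) = sqrt((-4080 + 327/2) - 1/325172) = sqrt(-7833/2 - 1/325172) = sqrt(-1273536139/325172) = I*sqrt(103529573347727)/162586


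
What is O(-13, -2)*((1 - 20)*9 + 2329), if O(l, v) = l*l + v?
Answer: 360386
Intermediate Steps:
O(l, v) = v + l² (O(l, v) = l² + v = v + l²)
O(-13, -2)*((1 - 20)*9 + 2329) = (-2 + (-13)²)*((1 - 20)*9 + 2329) = (-2 + 169)*(-19*9 + 2329) = 167*(-171 + 2329) = 167*2158 = 360386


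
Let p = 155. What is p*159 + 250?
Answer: 24895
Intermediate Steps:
p*159 + 250 = 155*159 + 250 = 24645 + 250 = 24895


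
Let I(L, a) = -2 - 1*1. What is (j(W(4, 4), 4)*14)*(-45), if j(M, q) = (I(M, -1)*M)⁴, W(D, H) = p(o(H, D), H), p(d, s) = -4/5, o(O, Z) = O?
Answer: -2612736/125 ≈ -20902.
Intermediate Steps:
I(L, a) = -3 (I(L, a) = -2 - 1 = -3)
p(d, s) = -⅘ (p(d, s) = -4/5 = -1*⅘ = -⅘)
W(D, H) = -⅘
j(M, q) = 81*M⁴ (j(M, q) = (-3*M)⁴ = 81*M⁴)
(j(W(4, 4), 4)*14)*(-45) = ((81*(-⅘)⁴)*14)*(-45) = ((81*(256/625))*14)*(-45) = ((20736/625)*14)*(-45) = (290304/625)*(-45) = -2612736/125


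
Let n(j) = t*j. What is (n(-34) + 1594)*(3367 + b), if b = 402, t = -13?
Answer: 7673684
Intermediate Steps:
n(j) = -13*j
(n(-34) + 1594)*(3367 + b) = (-13*(-34) + 1594)*(3367 + 402) = (442 + 1594)*3769 = 2036*3769 = 7673684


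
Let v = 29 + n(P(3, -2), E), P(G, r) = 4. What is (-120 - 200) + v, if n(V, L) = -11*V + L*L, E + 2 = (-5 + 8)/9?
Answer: -2990/9 ≈ -332.22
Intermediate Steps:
E = -5/3 (E = -2 + (-5 + 8)/9 = -2 + 3*(⅑) = -2 + ⅓ = -5/3 ≈ -1.6667)
n(V, L) = L² - 11*V (n(V, L) = -11*V + L² = L² - 11*V)
v = -110/9 (v = 29 + ((-5/3)² - 11*4) = 29 + (25/9 - 44) = 29 - 371/9 = -110/9 ≈ -12.222)
(-120 - 200) + v = (-120 - 200) - 110/9 = -320 - 110/9 = -2990/9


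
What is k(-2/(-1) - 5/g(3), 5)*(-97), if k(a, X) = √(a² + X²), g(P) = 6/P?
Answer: -97*√101/2 ≈ -487.42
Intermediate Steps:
k(a, X) = √(X² + a²)
k(-2/(-1) - 5/g(3), 5)*(-97) = √(5² + (-2/(-1) - 5/(6/3))²)*(-97) = √(25 + (-2*(-1) - 5/(6*(⅓)))²)*(-97) = √(25 + (2 - 5/2)²)*(-97) = √(25 + (-½)²)*(-97) = √(25 + ¼)*(-97) = √(101/4)*(-97) = (√101/2)*(-97) = -97*√101/2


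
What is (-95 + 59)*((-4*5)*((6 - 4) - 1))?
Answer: 720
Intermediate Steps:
(-95 + 59)*((-4*5)*((6 - 4) - 1)) = -(-720)*(2 - 1) = -(-720) = -36*(-20) = 720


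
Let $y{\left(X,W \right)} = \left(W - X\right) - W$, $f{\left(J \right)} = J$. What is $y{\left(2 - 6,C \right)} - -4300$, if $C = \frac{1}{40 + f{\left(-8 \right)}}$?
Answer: $4304$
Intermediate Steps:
$C = \frac{1}{32}$ ($C = \frac{1}{40 - 8} = \frac{1}{32} \approx 0.03125$)
$y{\left(X,W \right)} = - X$
$y{\left(2 - 6,C \right)} - -4300 = - (2 - 6) - -4300 = - (2 - 6) + 4300 = \left(-1\right) \left(-4\right) + 4300 = 4 + 4300 = 4304$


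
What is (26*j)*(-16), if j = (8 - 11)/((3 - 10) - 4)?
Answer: -1248/11 ≈ -113.45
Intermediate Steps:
j = 3/11 (j = -3/(-7 - 4) = -3/(-11) = -3*(-1/11) = 3/11 ≈ 0.27273)
(26*j)*(-16) = (26*(3/11))*(-16) = (78/11)*(-16) = -1248/11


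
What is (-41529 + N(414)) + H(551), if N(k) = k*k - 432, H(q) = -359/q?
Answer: 71318326/551 ≈ 1.2943e+5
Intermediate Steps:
N(k) = -432 + k**2 (N(k) = k**2 - 432 = -432 + k**2)
(-41529 + N(414)) + H(551) = (-41529 + (-432 + 414**2)) - 359/551 = (-41529 + (-432 + 171396)) - 359*1/551 = (-41529 + 170964) - 359/551 = 129435 - 359/551 = 71318326/551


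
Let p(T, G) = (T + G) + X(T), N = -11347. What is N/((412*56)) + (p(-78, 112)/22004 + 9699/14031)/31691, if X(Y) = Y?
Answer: -30735502036837/62497652615904 ≈ -0.49179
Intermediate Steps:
p(T, G) = G + 2*T (p(T, G) = (T + G) + T = (G + T) + T = G + 2*T)
N/((412*56)) + (p(-78, 112)/22004 + 9699/14031)/31691 = -11347/(412*56) + ((112 + 2*(-78))/22004 + 9699/14031)/31691 = -11347/23072 + ((112 - 156)*(1/22004) + 9699*(1/14031))*(1/31691) = -11347*1/23072 + (-44*1/22004 + 3233/4677)*(1/31691) = -1621/3296 + (-11/5501 + 3233/4677)*(1/31691) = -1621/3296 + (17733286/25728177)*(1/31691) = -1621/3296 + 412402/18961666449 = -30735502036837/62497652615904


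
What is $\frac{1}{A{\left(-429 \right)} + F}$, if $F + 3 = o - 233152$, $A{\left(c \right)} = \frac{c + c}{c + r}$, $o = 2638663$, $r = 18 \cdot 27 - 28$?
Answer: $\frac{29}{69758874} \approx 4.1572 \cdot 10^{-7}$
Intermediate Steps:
$r = 458$ ($r = 486 - 28 = 458$)
$A{\left(c \right)} = \frac{2 c}{458 + c}$ ($A{\left(c \right)} = \frac{c + c}{c + 458} = \frac{2 c}{458 + c}$)
$F = 2405508$ ($F = -3 + \left(2638663 - 233152\right) = -3 + 2405511 = 2405508$)
$\frac{1}{A{\left(-429 \right)} + F} = \frac{1}{2 \left(-429\right) \frac{1}{458 - 429} + 2405508} = \frac{1}{2 \left(-429\right) \frac{1}{29} + 2405508} = \frac{1}{- \frac{858}{29} + 2405508} = \frac{1}{\frac{69758874}{29}} = \frac{29}{69758874}$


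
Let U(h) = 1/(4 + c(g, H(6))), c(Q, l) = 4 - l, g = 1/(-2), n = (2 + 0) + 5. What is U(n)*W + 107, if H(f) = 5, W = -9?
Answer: 104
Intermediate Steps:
n = 7 (n = 2 + 5 = 7)
g = -½ ≈ -0.50000
U(h) = ⅓ (U(h) = 1/(4 + (4 - 1*5)) = 1/(4 + (4 - 5)) = 1/(4 - 1) = 1/3 = ⅓)
U(n)*W + 107 = (⅓)*(-9) + 107 = -3 + 107 = 104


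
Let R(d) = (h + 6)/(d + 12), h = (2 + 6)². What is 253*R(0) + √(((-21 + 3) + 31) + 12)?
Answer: 8885/6 ≈ 1480.8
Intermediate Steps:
h = 64 (h = 8² = 64)
R(d) = 70/(12 + d) (R(d) = (64 + 6)/(d + 12) = 70/(12 + d))
253*R(0) + √(((-21 + 3) + 31) + 12) = 253*(70/(12 + 0)) + √(((-21 + 3) + 31) + 12) = 253*(70/12) + √((-18 + 31) + 12) = 253*(70*(1/12)) + √(13 + 12) = 253*(35/6) + √25 = 8855/6 + 5 = 8885/6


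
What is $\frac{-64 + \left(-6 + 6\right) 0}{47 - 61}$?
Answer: $\frac{32}{7} \approx 4.5714$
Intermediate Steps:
$\frac{-64 + \left(-6 + 6\right) 0}{47 - 61} = \frac{-64 + 0 \cdot 0}{-14} = - \frac{-64 + 0}{14} = \left(- \frac{1}{14}\right) \left(-64\right) = \frac{32}{7}$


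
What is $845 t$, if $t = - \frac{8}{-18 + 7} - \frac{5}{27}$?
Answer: $\frac{136045}{297} \approx 458.06$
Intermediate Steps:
$t = \frac{161}{297}$ ($t = - \frac{8}{-11} - \frac{5}{27} = \left(-8\right) \left(- \frac{1}{11}\right) - \frac{5}{27} = \frac{8}{11} - \frac{5}{27} = \frac{161}{297} \approx 0.54209$)
$845 t = 845 \cdot \frac{161}{297} = \frac{136045}{297}$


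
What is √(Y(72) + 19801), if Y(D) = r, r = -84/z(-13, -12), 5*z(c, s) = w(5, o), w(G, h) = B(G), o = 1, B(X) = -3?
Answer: 17*√69 ≈ 141.21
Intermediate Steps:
w(G, h) = -3
z(c, s) = -⅗ (z(c, s) = (⅕)*(-3) = -⅗)
r = 140 (r = -84/(-⅗) = -84*(-5/3) = 140)
Y(D) = 140
√(Y(72) + 19801) = √(140 + 19801) = √19941 = 17*√69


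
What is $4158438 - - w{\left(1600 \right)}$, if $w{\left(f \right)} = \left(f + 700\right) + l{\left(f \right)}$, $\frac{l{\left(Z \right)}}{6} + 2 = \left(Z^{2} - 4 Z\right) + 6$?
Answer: $19482362$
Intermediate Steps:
$l{\left(Z \right)} = 24 - 24 Z + 6 Z^{2}$ ($l{\left(Z \right)} = -12 + 6 \left(\left(Z^{2} - 4 Z\right) + 6\right) = -12 + 6 \left(6 + Z^{2} - 4 Z\right) = -12 + \left(36 - 24 Z + 6 Z^{2}\right) = 24 - 24 Z + 6 Z^{2}$)
$w{\left(f \right)} = 724 - 23 f + 6 f^{2}$ ($w{\left(f \right)} = \left(f + 700\right) + \left(24 - 24 f + 6 f^{2}\right) = \left(700 + f\right) + \left(24 - 24 f + 6 f^{2}\right) = 724 - 23 f + 6 f^{2}$)
$4158438 - - w{\left(1600 \right)} = 4158438 - - (724 - 36800 + 6 \cdot 1600^{2}) = 4158438 - - (724 - 36800 + 6 \cdot 2560000) = 4158438 - - (724 - 36800 + 15360000) = 4158438 - \left(-1\right) 15323924 = 4158438 - -15323924 = 4158438 + 15323924 = 19482362$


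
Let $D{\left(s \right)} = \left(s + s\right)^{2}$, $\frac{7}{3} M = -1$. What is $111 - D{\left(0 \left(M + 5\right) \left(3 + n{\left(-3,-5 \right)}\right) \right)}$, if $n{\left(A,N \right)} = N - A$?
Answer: $111$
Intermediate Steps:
$M = - \frac{3}{7}$ ($M = \frac{3}{7} \left(-1\right) = - \frac{3}{7} \approx -0.42857$)
$D{\left(s \right)} = 4 s^{2}$ ($D{\left(s \right)} = \left(2 s\right)^{2} = 4 s^{2}$)
$111 - D{\left(0 \left(M + 5\right) \left(3 + n{\left(-3,-5 \right)}\right) \right)} = 111 - 4 \left(0 \left(- \frac{3}{7} + 5\right) \left(3 - 2\right)\right)^{2} = 111 - 4 \left(0 \frac{32 \left(3 + \left(-5 + 3\right)\right)}{7}\right)^{2} = 111 - 4 \left(0 \frac{32 \left(3 - 2\right)}{7}\right)^{2} = 111 - 4 \left(0 \cdot \frac{32}{7} \cdot 1\right)^{2} = 111 - 4 \left(0 \cdot \frac{32}{7}\right)^{2} = 111 - 4 \cdot 0^{2} = 111 - 4 \cdot 0 = 111 - 0 = 111 + 0 = 111$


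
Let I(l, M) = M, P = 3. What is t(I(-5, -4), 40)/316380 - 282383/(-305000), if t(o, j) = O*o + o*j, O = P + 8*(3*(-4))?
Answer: 4470249677/4824795000 ≈ 0.92652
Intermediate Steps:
O = -93 (O = 3 + 8*(3*(-4)) = 3 + 8*(-12) = 3 - 96 = -93)
t(o, j) = -93*o + j*o (t(o, j) = -93*o + o*j = -93*o + j*o)
t(I(-5, -4), 40)/316380 - 282383/(-305000) = -4*(-93 + 40)/316380 - 282383/(-305000) = -4*(-53)*(1/316380) - 282383*(-1/305000) = 212*(1/316380) + 282383/305000 = 53/79095 + 282383/305000 = 4470249677/4824795000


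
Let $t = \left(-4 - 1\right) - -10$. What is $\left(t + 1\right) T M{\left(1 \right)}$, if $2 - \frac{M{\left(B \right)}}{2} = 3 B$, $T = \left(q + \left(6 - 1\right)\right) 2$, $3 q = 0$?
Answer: $-120$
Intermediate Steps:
$q = 0$ ($q = \frac{1}{3} \cdot 0 = 0$)
$T = 10$ ($T = \left(0 + \left(6 - 1\right)\right) 2 = \left(0 + 5\right) 2 = 5 \cdot 2 = 10$)
$M{\left(B \right)} = 4 - 6 B$ ($M{\left(B \right)} = 4 - 2 \cdot 3 B = 4 - 6 B$)
$t = 5$ ($t = \left(-4 - 1\right) + 10 = -5 + 10 = 5$)
$\left(t + 1\right) T M{\left(1 \right)} = \left(5 + 1\right) 10 \left(4 - 6\right) = 6 \cdot 10 \left(4 - 6\right) = 60 \left(-2\right) = -120$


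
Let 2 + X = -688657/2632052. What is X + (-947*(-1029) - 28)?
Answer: 2564757637859/2632052 ≈ 9.7443e+5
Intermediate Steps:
X = -5952761/2632052 (X = -2 - 688657/2632052 = -5952761/2632052 ≈ -2.2616)
X + (-947*(-1029) - 28) = -5952761/2632052 + (-947*(-1029) - 28) = -5952761/2632052 + (974463 - 28) = -5952761/2632052 + 974435 = 2564757637859/2632052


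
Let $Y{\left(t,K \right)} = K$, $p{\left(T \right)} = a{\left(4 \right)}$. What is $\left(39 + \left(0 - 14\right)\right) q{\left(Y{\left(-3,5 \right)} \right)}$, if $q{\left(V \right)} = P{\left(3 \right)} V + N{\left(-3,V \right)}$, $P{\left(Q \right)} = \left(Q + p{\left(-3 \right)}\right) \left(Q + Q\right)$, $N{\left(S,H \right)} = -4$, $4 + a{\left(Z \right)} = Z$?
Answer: $2150$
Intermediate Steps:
$a{\left(Z \right)} = -4 + Z$
$p{\left(T \right)} = 0$ ($p{\left(T \right)} = -4 + 4 = 0$)
$P{\left(Q \right)} = 2 Q^{2}$ ($P{\left(Q \right)} = \left(Q + 0\right) \left(Q + Q\right) = Q 2 Q = 2 Q^{2}$)
$q{\left(V \right)} = -4 + 18 V$ ($q{\left(V \right)} = 2 \cdot 3^{2} V - 4 = 2 \cdot 9 V - 4 = 18 V - 4 = -4 + 18 V$)
$\left(39 + \left(0 - 14\right)\right) q{\left(Y{\left(-3,5 \right)} \right)} = \left(39 + \left(0 - 14\right)\right) \left(-4 + 18 \cdot 5\right) = \left(39 + \left(0 - 14\right)\right) \left(-4 + 90\right) = \left(39 - 14\right) 86 = 25 \cdot 86 = 2150$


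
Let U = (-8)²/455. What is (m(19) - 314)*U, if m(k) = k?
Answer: -3776/91 ≈ -41.495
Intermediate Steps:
U = 64/455 (U = 64*(1/455) = 64/455 ≈ 0.14066)
(m(19) - 314)*U = (19 - 314)*(64/455) = -295*64/455 = -3776/91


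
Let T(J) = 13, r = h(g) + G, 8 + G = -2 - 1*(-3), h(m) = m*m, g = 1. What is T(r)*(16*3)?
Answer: 624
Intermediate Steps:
h(m) = m²
G = -7 (G = -8 + (-2 - 1*(-3)) = -8 + (-2 + 3) = -8 + 1 = -7)
r = -6 (r = 1² - 7 = 1 - 7 = -6)
T(r)*(16*3) = 13*(16*3) = 13*48 = 624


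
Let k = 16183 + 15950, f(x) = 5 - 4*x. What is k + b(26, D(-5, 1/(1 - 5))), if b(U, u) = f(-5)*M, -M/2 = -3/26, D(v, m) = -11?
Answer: 417804/13 ≈ 32139.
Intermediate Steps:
M = 3/13 (M = -(-6)/26 = -2*(-3/26) = 3/13 ≈ 0.23077)
k = 32133
b(U, u) = 75/13 (b(U, u) = (5 - 4*(-5))*(3/13) = (5 + 20)*(3/13) = 25*(3/13) = 75/13)
k + b(26, D(-5, 1/(1 - 5))) = 32133 + 75/13 = 417804/13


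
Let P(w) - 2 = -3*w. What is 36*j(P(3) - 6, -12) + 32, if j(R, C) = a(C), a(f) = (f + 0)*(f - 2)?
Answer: 6080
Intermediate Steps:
P(w) = 2 - 3*w
a(f) = f*(-2 + f)
j(R, C) = C*(-2 + C)
36*j(P(3) - 6, -12) + 32 = 36*(-12*(-2 - 12)) + 32 = 36*(-12*(-14)) + 32 = 36*168 + 32 = 6048 + 32 = 6080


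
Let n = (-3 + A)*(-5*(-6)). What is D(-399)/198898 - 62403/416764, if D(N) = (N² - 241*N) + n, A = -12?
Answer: 1513314183/1336992356 ≈ 1.1319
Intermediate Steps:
n = -450 (n = (-3 - 12)*(-5*(-6)) = -15*30 = -450)
D(N) = -450 + N² - 241*N (D(N) = (N² - 241*N) - 450 = -450 + N² - 241*N)
D(-399)/198898 - 62403/416764 = (-450 + (-399)² - 241*(-399))/198898 - 62403/416764 = (-450 + 159201 + 96159)*(1/198898) - 62403*1/416764 = 254910*(1/198898) - 2013/13444 = 127455/99449 - 2013/13444 = 1513314183/1336992356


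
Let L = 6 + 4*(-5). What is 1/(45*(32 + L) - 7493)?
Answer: -1/6683 ≈ -0.00014963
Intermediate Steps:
L = -14 (L = 6 - 20 = -14)
1/(45*(32 + L) - 7493) = 1/(45*(32 - 14) - 7493) = 1/(45*18 - 7493) = 1/(810 - 7493) = 1/(-6683) = -1/6683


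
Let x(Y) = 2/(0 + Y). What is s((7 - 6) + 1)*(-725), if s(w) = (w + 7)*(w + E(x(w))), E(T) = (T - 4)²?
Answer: -71775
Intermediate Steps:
x(Y) = 2/Y
E(T) = (-4 + T)²
s(w) = (7 + w)*(w + (-4 + 2/w)²) (s(w) = (w + 7)*(w + (-4 + 2/w)²) = (7 + w)*(w + (-4 + 2/w)²))
s((7 - 6) + 1)*(-725) = (96 + ((7 - 6) + 1)² - 108/((7 - 6) + 1) + 23*((7 - 6) + 1) + 28/((7 - 6) + 1)²)*(-725) = (96 + (1 + 1)² - 108/(1 + 1) + 23*(1 + 1) + 28/(1 + 1)²)*(-725) = (96 + 2² - 108/2 + 23*2 + 28/2²)*(-725) = (96 + 4 - 108*½ + 46 + 28*(¼))*(-725) = (96 + 4 - 54 + 46 + 7)*(-725) = 99*(-725) = -71775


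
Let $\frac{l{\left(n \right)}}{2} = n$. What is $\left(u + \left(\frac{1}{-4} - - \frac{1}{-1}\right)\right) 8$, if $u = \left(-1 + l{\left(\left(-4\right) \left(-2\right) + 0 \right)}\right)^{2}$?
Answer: $1790$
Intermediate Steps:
$l{\left(n \right)} = 2 n$
$u = 225$ ($u = \left(-1 + 2 \left(\left(-4\right) \left(-2\right) + 0\right)\right)^{2} = \left(-1 + 2 \left(8 + 0\right)\right)^{2} = \left(-1 + 2 \cdot 8\right)^{2} = \left(-1 + 16\right)^{2} = 15^{2} = 225$)
$\left(u + \left(\frac{1}{-4} - - \frac{1}{-1}\right)\right) 8 = \left(225 + \left(\frac{1}{-4} - - \frac{1}{-1}\right)\right) 8 = \left(225 - \left(\frac{1}{4} - -1\right)\right) 8 = \left(225 - \frac{5}{4}\right) 8 = \frac{895}{4} \cdot 8 = 1790$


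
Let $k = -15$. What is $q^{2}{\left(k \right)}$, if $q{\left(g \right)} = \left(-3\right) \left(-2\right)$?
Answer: $36$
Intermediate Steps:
$q{\left(g \right)} = 6$
$q^{2}{\left(k \right)} = 6^{2} = 36$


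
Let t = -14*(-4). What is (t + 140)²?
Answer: 38416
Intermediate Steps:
t = 56
(t + 140)² = (56 + 140)² = 196² = 38416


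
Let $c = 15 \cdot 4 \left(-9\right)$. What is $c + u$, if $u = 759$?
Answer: $219$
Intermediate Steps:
$c = -540$ ($c = 60 \left(-9\right) = -540$)
$c + u = -540 + 759 = 219$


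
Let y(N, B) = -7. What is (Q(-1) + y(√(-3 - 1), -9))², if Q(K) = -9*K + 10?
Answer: 144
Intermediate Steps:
Q(K) = 10 - 9*K
(Q(-1) + y(√(-3 - 1), -9))² = ((10 - 9*(-1)) - 7)² = ((10 + 9) - 7)² = (19 - 7)² = 12² = 144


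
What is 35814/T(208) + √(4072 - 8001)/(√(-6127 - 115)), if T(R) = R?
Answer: 17907/104 + √24524818/6242 ≈ 172.98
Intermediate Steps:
35814/T(208) + √(4072 - 8001)/(√(-6127 - 115)) = 35814/208 + √(4072 - 8001)/(√(-6127 - 115)) = 35814*(1/208) + √(-3929)/(√(-6242)) = 17907/104 + (I*√3929)/((I*√6242)) = 17907/104 + (I*√3929)*(-I*√6242/6242) = 17907/104 + √24524818/6242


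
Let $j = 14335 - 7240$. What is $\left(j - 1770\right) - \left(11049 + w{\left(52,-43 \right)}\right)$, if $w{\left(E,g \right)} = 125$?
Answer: $-5849$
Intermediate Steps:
$j = 7095$ ($j = 14335 - 7240 = 7095$)
$\left(j - 1770\right) - \left(11049 + w{\left(52,-43 \right)}\right) = \left(7095 - 1770\right) - 11174 = 5325 - 11174 = -5849$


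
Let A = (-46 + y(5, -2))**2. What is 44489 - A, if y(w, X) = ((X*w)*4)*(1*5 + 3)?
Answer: -89467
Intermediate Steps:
y(w, X) = 32*X*w (y(w, X) = (4*X*w)*(5 + 3) = (4*X*w)*8 = 32*X*w)
A = 133956 (A = (-46 + 32*(-2)*5)**2 = (-46 - 320)**2 = (-366)**2 = 133956)
44489 - A = 44489 - 1*133956 = 44489 - 133956 = -89467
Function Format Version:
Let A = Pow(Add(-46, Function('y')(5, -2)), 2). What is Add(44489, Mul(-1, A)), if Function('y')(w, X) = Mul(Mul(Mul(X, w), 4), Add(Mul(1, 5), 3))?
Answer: -89467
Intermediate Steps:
Function('y')(w, X) = Mul(32, X, w) (Function('y')(w, X) = Mul(Mul(4, X, w), Add(5, 3)) = Mul(Mul(4, X, w), 8) = Mul(32, X, w))
A = 133956 (A = Pow(Add(-46, Mul(32, -2, 5)), 2) = Pow(Add(-46, -320), 2) = Pow(-366, 2) = 133956)
Add(44489, Mul(-1, A)) = Add(44489, Mul(-1, 133956)) = Add(44489, -133956) = -89467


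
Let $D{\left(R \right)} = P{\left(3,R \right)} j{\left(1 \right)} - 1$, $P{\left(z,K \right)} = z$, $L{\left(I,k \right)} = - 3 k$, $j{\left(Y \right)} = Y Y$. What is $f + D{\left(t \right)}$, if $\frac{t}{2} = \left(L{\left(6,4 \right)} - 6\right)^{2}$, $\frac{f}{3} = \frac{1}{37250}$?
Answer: $\frac{74503}{37250} \approx 2.0001$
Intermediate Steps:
$f = \frac{3}{37250} \approx 8.0537 \cdot 10^{-5}$
$j{\left(Y \right)} = Y^{2}$
$t = 648$ ($t = 2 \left(\left(-3\right) 4 - 6\right)^{2} = 2 \left(-12 - 6\right)^{2} = 2 \left(-18\right)^{2} = 2 \cdot 324 = 648$)
$D{\left(R \right)} = 2$ ($D{\left(R \right)} = 3 \cdot 1^{2} - 1 = 3 \cdot 1 - 1 = 3 - 1 = 2$)
$f + D{\left(t \right)} = \frac{3}{37250} + 2 = \frac{74503}{37250}$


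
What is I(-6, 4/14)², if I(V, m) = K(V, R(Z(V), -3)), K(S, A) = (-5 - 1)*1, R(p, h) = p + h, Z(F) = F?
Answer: 36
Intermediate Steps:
R(p, h) = h + p
K(S, A) = -6 (K(S, A) = -6*1 = -6)
I(V, m) = -6
I(-6, 4/14)² = (-6)² = 36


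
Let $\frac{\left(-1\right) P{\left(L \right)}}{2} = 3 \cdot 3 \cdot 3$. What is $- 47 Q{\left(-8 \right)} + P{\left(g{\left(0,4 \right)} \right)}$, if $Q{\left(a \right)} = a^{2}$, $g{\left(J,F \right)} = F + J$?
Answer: $-3062$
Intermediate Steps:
$P{\left(L \right)} = -54$ ($P{\left(L \right)} = - 2 \cdot 3 \cdot 3 \cdot 3 = - 2 \cdot 9 \cdot 3 = \left(-2\right) 27 = -54$)
$- 47 Q{\left(-8 \right)} + P{\left(g{\left(0,4 \right)} \right)} = - 47 \left(-8\right)^{2} - 54 = \left(-47\right) 64 - 54 = -3008 - 54 = -3062$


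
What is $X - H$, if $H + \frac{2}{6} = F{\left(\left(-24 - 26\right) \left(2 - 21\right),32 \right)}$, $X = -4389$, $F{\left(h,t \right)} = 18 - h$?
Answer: $- \frac{10370}{3} \approx -3456.7$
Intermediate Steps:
$H = - \frac{2797}{3}$ ($H = - \frac{1}{3} + \left(18 - \left(-24 - 26\right) \left(2 - 21\right)\right) = - \frac{1}{3} + \left(18 - \left(-50\right) \left(-19\right)\right) = - \frac{1}{3} + \left(18 - 950\right) = - \frac{1}{3} - 932 = - \frac{2797}{3} \approx -932.33$)
$X - H = -4389 - - \frac{2797}{3} = -4389 + \frac{2797}{3} = - \frac{10370}{3}$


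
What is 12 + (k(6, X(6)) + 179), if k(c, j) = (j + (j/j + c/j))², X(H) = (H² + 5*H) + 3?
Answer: 2699583/529 ≈ 5103.2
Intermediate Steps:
X(H) = 3 + H² + 5*H
k(c, j) = (1 + j + c/j)² (k(c, j) = (j + (1 + c/j))² = (1 + j + c/j)²)
12 + (k(6, X(6)) + 179) = 12 + ((6 + (3 + 6² + 5*6) + (3 + 6² + 5*6)²)²/(3 + 6² + 5*6)² + 179) = 12 + ((6 + (3 + 36 + 30) + (3 + 36 + 30)²)²/(3 + 36 + 30)² + 179) = 12 + ((6 + 69 + 69²)²/69² + 179) = 12 + ((6 + 69 + 4761)²/4761 + 179) = 12 + ((1/4761)*4836² + 179) = 12 + ((1/4761)*23386896 + 179) = 12 + (2598544/529 + 179) = 12 + 2693235/529 = 2699583/529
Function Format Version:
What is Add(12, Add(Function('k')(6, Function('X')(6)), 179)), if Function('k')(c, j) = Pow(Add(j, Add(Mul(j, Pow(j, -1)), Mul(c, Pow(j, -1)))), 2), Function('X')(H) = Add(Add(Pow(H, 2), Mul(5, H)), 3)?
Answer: Rational(2699583, 529) ≈ 5103.2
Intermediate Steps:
Function('X')(H) = Add(3, Pow(H, 2), Mul(5, H))
Function('k')(c, j) = Pow(Add(1, j, Mul(c, Pow(j, -1))), 2) (Function('k')(c, j) = Pow(Add(j, Add(1, Mul(c, Pow(j, -1)))), 2) = Pow(Add(1, j, Mul(c, Pow(j, -1))), 2))
Add(12, Add(Function('k')(6, Function('X')(6)), 179)) = Add(12, Add(Mul(Pow(Add(3, Pow(6, 2), Mul(5, 6)), -2), Pow(Add(6, Add(3, Pow(6, 2), Mul(5, 6)), Pow(Add(3, Pow(6, 2), Mul(5, 6)), 2)), 2)), 179)) = Add(12, Add(Mul(Pow(Add(3, 36, 30), -2), Pow(Add(6, Add(3, 36, 30), Pow(Add(3, 36, 30), 2)), 2)), 179)) = Add(12, Add(Mul(Pow(69, -2), Pow(Add(6, 69, Pow(69, 2)), 2)), 179)) = Add(12, Add(Mul(Rational(1, 4761), Pow(Add(6, 69, 4761), 2)), 179)) = Add(12, Add(Mul(Rational(1, 4761), Pow(4836, 2)), 179)) = Add(12, Add(Mul(Rational(1, 4761), 23386896), 179)) = Add(12, Add(Rational(2598544, 529), 179)) = Add(12, Rational(2693235, 529)) = Rational(2699583, 529)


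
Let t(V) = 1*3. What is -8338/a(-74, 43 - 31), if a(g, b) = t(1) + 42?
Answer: -8338/45 ≈ -185.29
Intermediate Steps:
t(V) = 3
a(g, b) = 45 (a(g, b) = 3 + 42 = 45)
-8338/a(-74, 43 - 31) = -8338/45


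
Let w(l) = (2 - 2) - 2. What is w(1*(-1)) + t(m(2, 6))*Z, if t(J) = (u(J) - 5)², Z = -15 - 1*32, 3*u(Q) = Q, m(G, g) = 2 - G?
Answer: -1177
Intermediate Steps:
u(Q) = Q/3
Z = -47 (Z = -15 - 32 = -47)
w(l) = -2 (w(l) = 0 - 2 = -2)
t(J) = (-5 + J/3)² (t(J) = (J/3 - 5)² = (-5 + J/3)²)
w(1*(-1)) + t(m(2, 6))*Z = -2 + ((-15 + (2 - 1*2))²/9)*(-47) = -2 + ((-15 + (2 - 2))²/9)*(-47) = -2 + ((-15 + 0)²/9)*(-47) = -2 + ((⅑)*(-15)²)*(-47) = -2 + ((⅑)*225)*(-47) = -2 + 25*(-47) = -2 - 1175 = -1177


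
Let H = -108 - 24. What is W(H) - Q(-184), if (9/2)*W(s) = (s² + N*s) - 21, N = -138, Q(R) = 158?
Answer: 23272/3 ≈ 7757.3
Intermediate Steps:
H = -132
W(s) = -14/3 - 92*s/3 + 2*s²/9 (W(s) = 2*((s² - 138*s) - 21)/9 = 2*(-21 + s² - 138*s)/9 = -14/3 - 92*s/3 + 2*s²/9)
W(H) - Q(-184) = (-14/3 - 92/3*(-132) + (2/9)*(-132)²) - 1*158 = (-14/3 + 4048 + (2/9)*17424) - 158 = (-14/3 + 4048 + 3872) - 158 = 23746/3 - 158 = 23272/3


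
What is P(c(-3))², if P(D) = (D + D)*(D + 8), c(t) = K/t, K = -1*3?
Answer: 324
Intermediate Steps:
K = -3
c(t) = -3/t
P(D) = 2*D*(8 + D) (P(D) = (2*D)*(8 + D) = 2*D*(8 + D))
P(c(-3))² = (2*(-3/(-3))*(8 - 3/(-3)))² = (2*(-3*(-⅓))*(8 - 3*(-⅓)))² = (2*1*(8 + 1))² = (2*1*9)² = 18² = 324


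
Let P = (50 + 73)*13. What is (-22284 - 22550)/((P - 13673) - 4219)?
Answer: 44834/16293 ≈ 2.7517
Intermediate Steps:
P = 1599 (P = 123*13 = 1599)
(-22284 - 22550)/((P - 13673) - 4219) = (-22284 - 22550)/((1599 - 13673) - 4219) = -44834/(-12074 - 4219) = -44834/(-16293) = -44834*(-1/16293) = 44834/16293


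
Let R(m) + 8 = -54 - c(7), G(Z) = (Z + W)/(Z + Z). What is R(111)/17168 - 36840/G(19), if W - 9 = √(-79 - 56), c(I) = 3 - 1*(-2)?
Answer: (-201*√15 + 24033828436*I)/(17168*(-28*I + 3*√15)) ≈ -42653.0 + 17699.0*I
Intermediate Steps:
c(I) = 5 (c(I) = 3 + 2 = 5)
W = 9 + 3*I*√15 (W = 9 + √(-79 - 56) = 9 + √(-135) = 9 + 3*I*√15 ≈ 9.0 + 11.619*I)
G(Z) = (9 + Z + 3*I*√15)/(2*Z) (G(Z) = (Z + (9 + 3*I*√15))/(Z + Z) = (9 + Z + 3*I*√15)/((2*Z)) = (9 + Z + 3*I*√15)*(1/(2*Z)) = (9 + Z + 3*I*√15)/(2*Z))
R(m) = -67 (R(m) = -8 + (-54 - 1*5) = -8 + (-54 - 5) = -8 - 59 = -67)
R(111)/17168 - 36840/G(19) = -67/17168 - 36840*38/(9 + 19 + 3*I*√15) = -67*1/17168 - 36840*38/(28 + 3*I*√15) = -67/17168 - 36840/(14/19 + 3*I*√15/38)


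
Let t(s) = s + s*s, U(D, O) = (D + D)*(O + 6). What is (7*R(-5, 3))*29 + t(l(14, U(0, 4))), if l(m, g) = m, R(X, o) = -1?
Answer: 7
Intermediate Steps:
U(D, O) = 2*D*(6 + O) (U(D, O) = (2*D)*(6 + O) = 2*D*(6 + O))
t(s) = s + s²
(7*R(-5, 3))*29 + t(l(14, U(0, 4))) = (7*(-1))*29 + 14*(1 + 14) = -7*29 + 14*15 = -203 + 210 = 7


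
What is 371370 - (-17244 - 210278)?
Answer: 598892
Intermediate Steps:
371370 - (-17244 - 210278) = 371370 - 1*(-227522) = 371370 + 227522 = 598892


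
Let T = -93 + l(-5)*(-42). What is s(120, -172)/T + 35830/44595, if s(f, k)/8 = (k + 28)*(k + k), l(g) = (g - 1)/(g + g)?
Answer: -5889409418/1757043 ≈ -3351.9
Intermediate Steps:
l(g) = (-1 + g)/(2*g) (l(g) = (-1 + g)/((2*g)) = (-1 + g)*(1/(2*g)) = (-1 + g)/(2*g))
s(f, k) = 16*k*(28 + k) (s(f, k) = 8*((k + 28)*(k + k)) = 8*((28 + k)*(2*k)) = 8*(2*k*(28 + k)) = 16*k*(28 + k))
T = -591/5 (T = -93 + ((1/2)*(-1 - 5)/(-5))*(-42) = -93 + ((1/2)*(-1/5)*(-6))*(-42) = -93 + (3/5)*(-42) = -93 - 126/5 = -591/5 ≈ -118.20)
s(120, -172)/T + 35830/44595 = (16*(-172)*(28 - 172))/(-591/5) + 35830/44595 = (16*(-172)*(-144))*(-5/591) + 35830*(1/44595) = 396288*(-5/591) + 7166/8919 = -660480/197 + 7166/8919 = -5889409418/1757043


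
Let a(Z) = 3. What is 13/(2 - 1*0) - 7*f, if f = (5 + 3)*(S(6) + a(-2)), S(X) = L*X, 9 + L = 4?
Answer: 3037/2 ≈ 1518.5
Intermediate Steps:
L = -5 (L = -9 + 4 = -5)
S(X) = -5*X
f = -216 (f = (5 + 3)*(-5*6 + 3) = 8*(-30 + 3) = 8*(-27) = -216)
13/(2 - 1*0) - 7*f = 13/(2 - 1*0) - 7*(-216) = 13/(2 + 0) + 1512 = 13/2 + 1512 = 3037/2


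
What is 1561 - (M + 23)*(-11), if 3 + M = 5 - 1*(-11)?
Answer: 1957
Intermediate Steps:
M = 13 (M = -3 + (5 - 1*(-11)) = -3 + (5 + 11) = -3 + 16 = 13)
1561 - (M + 23)*(-11) = 1561 - (13 + 23)*(-11) = 1561 - 36*(-11) = 1561 - 1*(-396) = 1561 + 396 = 1957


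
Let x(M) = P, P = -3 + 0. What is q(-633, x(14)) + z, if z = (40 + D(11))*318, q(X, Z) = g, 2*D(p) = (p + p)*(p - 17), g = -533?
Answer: -8801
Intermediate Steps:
D(p) = p*(-17 + p) (D(p) = ((p + p)*(p - 17))/2 = ((2*p)*(-17 + p))/2 = (2*p*(-17 + p))/2 = p*(-17 + p))
P = -3
x(M) = -3
q(X, Z) = -533
z = -8268 (z = (40 + 11*(-17 + 11))*318 = (40 + 11*(-6))*318 = (40 - 66)*318 = -26*318 = -8268)
q(-633, x(14)) + z = -533 - 8268 = -8801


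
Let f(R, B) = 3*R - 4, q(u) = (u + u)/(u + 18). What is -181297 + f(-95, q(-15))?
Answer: -181586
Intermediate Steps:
q(u) = 2*u/(18 + u) (q(u) = (2*u)/(18 + u) = 2*u/(18 + u))
f(R, B) = -4 + 3*R
-181297 + f(-95, q(-15)) = -181297 + (-4 + 3*(-95)) = -181297 + (-4 - 285) = -181297 - 289 = -181586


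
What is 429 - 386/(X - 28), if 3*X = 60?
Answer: 1909/4 ≈ 477.25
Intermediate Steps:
X = 20 (X = (⅓)*60 = 20)
429 - 386/(X - 28) = 429 - 386/(20 - 28) = 429 - 386/(-8) = 429 - 386*(-⅛) = 429 + 193/4 = 1909/4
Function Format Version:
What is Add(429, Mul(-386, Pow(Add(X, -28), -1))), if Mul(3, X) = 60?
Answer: Rational(1909, 4) ≈ 477.25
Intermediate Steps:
X = 20 (X = Mul(Rational(1, 3), 60) = 20)
Add(429, Mul(-386, Pow(Add(X, -28), -1))) = Add(429, Mul(-386, Pow(Add(20, -28), -1))) = Add(429, Mul(-386, Pow(-8, -1))) = Add(429, Mul(-386, Rational(-1, 8))) = Add(429, Rational(193, 4)) = Rational(1909, 4)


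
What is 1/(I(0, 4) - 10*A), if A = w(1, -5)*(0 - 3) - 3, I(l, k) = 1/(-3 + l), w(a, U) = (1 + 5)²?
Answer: 3/3329 ≈ 0.00090117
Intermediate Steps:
w(a, U) = 36 (w(a, U) = 6² = 36)
A = -111 (A = 36*(0 - 3) - 3 = 36*(-3) - 3 = -108 - 3 = -111)
1/(I(0, 4) - 10*A) = 1/(1/(-3 + 0) - 10*(-111)) = 1/(1/(-3) + 1110) = 1/(-⅓ + 1110) = 1/(3329/3) = 3/3329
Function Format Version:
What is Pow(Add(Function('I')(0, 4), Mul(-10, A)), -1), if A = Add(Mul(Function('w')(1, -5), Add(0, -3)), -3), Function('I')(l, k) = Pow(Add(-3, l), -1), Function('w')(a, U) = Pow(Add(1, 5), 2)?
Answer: Rational(3, 3329) ≈ 0.00090117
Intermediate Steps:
Function('w')(a, U) = 36 (Function('w')(a, U) = Pow(6, 2) = 36)
A = -111 (A = Add(Mul(36, Add(0, -3)), -3) = Add(Mul(36, -3), -3) = Add(-108, -3) = -111)
Pow(Add(Function('I')(0, 4), Mul(-10, A)), -1) = Pow(Add(Pow(Add(-3, 0), -1), Mul(-10, -111)), -1) = Pow(Add(Pow(-3, -1), 1110), -1) = Pow(Add(Rational(-1, 3), 1110), -1) = Pow(Rational(3329, 3), -1) = Rational(3, 3329)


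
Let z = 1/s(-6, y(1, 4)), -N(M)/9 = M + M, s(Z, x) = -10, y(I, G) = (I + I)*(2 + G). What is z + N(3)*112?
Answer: -60481/10 ≈ -6048.1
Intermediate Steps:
y(I, G) = 2*I*(2 + G) (y(I, G) = (2*I)*(2 + G) = 2*I*(2 + G))
N(M) = -18*M (N(M) = -9*(M + M) = -18*M)
z = -⅒ (z = 1/(-10) = -⅒ ≈ -0.10000)
z + N(3)*112 = -⅒ - 18*3*112 = -⅒ - 54*112 = -⅒ - 6048 = -60481/10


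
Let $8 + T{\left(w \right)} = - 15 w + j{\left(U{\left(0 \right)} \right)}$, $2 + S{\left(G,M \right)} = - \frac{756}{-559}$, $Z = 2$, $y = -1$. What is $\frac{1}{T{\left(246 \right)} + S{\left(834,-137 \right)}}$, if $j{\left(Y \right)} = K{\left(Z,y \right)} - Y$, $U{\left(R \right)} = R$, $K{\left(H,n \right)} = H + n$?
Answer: $- \frac{559}{2066985} \approx -0.00027044$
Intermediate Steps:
$j{\left(Y \right)} = 1 - Y$ ($j{\left(Y \right)} = \left(2 - 1\right) - Y = 1 - Y$)
$S{\left(G,M \right)} = - \frac{362}{559}$ ($S{\left(G,M \right)} = -2 - \frac{756}{-559} = -2 - - \frac{756}{559} = -2 + \frac{756}{559} = - \frac{362}{559}$)
$T{\left(w \right)} = -7 - 15 w$ ($T{\left(w \right)} = -8 - \left(-1 + 15 w\right) = -7 - 15 w$)
$\frac{1}{T{\left(246 \right)} + S{\left(834,-137 \right)}} = \frac{1}{\left(-7 - 3690\right) - \frac{362}{559}} = \frac{1}{-3697 - \frac{362}{559}} = \frac{1}{- \frac{2066985}{559}} = - \frac{559}{2066985}$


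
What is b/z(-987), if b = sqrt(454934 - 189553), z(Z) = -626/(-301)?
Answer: 301*sqrt(265381)/626 ≈ 247.70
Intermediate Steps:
z(Z) = 626/301 (z(Z) = -626*(-1/301) = 626/301)
b = sqrt(265381) ≈ 515.15
b/z(-987) = sqrt(265381)/(626/301) = sqrt(265381)*(301/626) = 301*sqrt(265381)/626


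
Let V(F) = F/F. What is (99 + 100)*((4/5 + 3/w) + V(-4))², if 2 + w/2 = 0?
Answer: 87759/400 ≈ 219.40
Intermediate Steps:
w = -4 (w = -4 + 2*0 = -4 + 0 = -4)
V(F) = 1
(99 + 100)*((4/5 + 3/w) + V(-4))² = (99 + 100)*((4/5 + 3/(-4)) + 1)² = 199*((4*(⅕) + 3*(-¼)) + 1)² = 199*((⅘ - ¾) + 1)² = 199*(1/20 + 1)² = 199*(21/20)² = 199*(441/400) = 87759/400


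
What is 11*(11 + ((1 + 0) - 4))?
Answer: 88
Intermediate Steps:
11*(11 + ((1 + 0) - 4)) = 11*(11 + (1 - 4)) = 11*(11 - 3) = 11*8 = 88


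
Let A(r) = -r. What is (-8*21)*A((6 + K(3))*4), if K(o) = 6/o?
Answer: 5376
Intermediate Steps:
(-8*21)*A((6 + K(3))*4) = (-8*21)*(-(6 + 6/3)*4) = -(-168)*(6 + 6*(⅓))*4 = -(-168)*(6 + 2)*4 = -(-168)*8*4 = -(-168)*32 = -168*(-32) = 5376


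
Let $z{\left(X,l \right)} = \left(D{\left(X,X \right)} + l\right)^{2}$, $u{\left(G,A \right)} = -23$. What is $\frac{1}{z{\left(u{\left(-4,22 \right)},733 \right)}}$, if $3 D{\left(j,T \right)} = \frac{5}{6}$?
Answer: $\frac{324}{174213601} \approx 1.8598 \cdot 10^{-6}$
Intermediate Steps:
$D{\left(j,T \right)} = \frac{5}{18}$ ($D{\left(j,T \right)} = \frac{5 \cdot \frac{1}{6}}{3} = \frac{1}{3} \cdot \frac{5}{6} = \frac{5}{18}$)
$z{\left(X,l \right)} = \left(\frac{5}{18} + l\right)^{2}$
$\frac{1}{z{\left(u{\left(-4,22 \right)},733 \right)}} = \frac{1}{\frac{1}{324} \left(5 + 18 \cdot 733\right)^{2}} = \frac{1}{\frac{1}{324} \left(5 + 13194\right)^{2}} = \frac{1}{\frac{1}{324} \cdot 13199^{2}} = \frac{1}{\frac{1}{324} \cdot 174213601} = \frac{1}{\frac{174213601}{324}} = \frac{324}{174213601}$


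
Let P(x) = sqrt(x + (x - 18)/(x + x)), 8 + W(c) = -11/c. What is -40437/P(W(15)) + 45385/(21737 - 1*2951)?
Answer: 45385/18786 + 40437*I*sqrt(111246510)/28307 ≈ 2.4159 + 15067.0*I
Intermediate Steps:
W(c) = -8 - 11/c
P(x) = sqrt(x + (-18 + x)/(2*x)) (P(x) = sqrt(x + (-18 + x)/((2*x))) = sqrt(x + (-18 + x)*(1/(2*x))) = sqrt(x + (-18 + x)/(2*x)))
-40437/P(W(15)) + 45385/(21737 - 1*2951) = -40437*2/sqrt(2 - 36/(-8 - 11/15) + 4*(-8 - 11/15)) + 45385/(21737 - 1*2951) = -40437*2/sqrt(2 - 36/(-8 - 11*1/15) + 4*(-8 - 11*1/15)) + 45385/(21737 - 2951) = -40437*2/sqrt(2 - 36/(-8 - 11/15) + 4*(-8 - 11/15)) + 45385/18786 = -40437*2/sqrt(2 - 36/(-131/15) + 4*(-131/15)) + 45385*(1/18786) = -40437*2/sqrt(2 - 36*(-15/131) - 524/15) + 45385/18786 = -40437*2/sqrt(2 + 540/131 - 524/15) + 45385/18786 = -40437*(-I*sqrt(111246510)/28307) + 45385/18786 = -(-40437)*I*sqrt(111246510)/28307 + 45385/18786 = 40437*I*sqrt(111246510)/28307 + 45385/18786 = 45385/18786 + 40437*I*sqrt(111246510)/28307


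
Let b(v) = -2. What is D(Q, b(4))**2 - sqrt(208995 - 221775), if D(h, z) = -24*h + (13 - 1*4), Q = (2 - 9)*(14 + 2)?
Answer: 7273809 - 6*I*sqrt(355) ≈ 7.2738e+6 - 113.05*I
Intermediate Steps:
Q = -112 (Q = -7*16 = -112)
D(h, z) = 9 - 24*h (D(h, z) = -24*h + (13 - 4) = -24*h + 9 = 9 - 24*h)
D(Q, b(4))**2 - sqrt(208995 - 221775) = (9 - 24*(-112))**2 - sqrt(208995 - 221775) = (9 + 2688)**2 - sqrt(-12780) = 2697**2 - 6*I*sqrt(355) = 7273809 - 6*I*sqrt(355)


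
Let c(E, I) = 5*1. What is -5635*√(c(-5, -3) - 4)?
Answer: -5635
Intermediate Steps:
c(E, I) = 5
-5635*√(c(-5, -3) - 4) = -5635*√(5 - 4) = -5635*√1 = -5635*1 = -5635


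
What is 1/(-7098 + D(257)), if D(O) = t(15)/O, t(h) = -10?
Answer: -257/1824196 ≈ -0.00014088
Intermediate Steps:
D(O) = -10/O
1/(-7098 + D(257)) = 1/(-7098 - 10/257) = 1/(-1824196/257) = -257/1824196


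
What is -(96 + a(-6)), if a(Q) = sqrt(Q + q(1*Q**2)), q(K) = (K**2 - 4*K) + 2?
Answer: -96 - 2*sqrt(287) ≈ -129.88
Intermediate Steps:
q(K) = 2 + K**2 - 4*K
a(Q) = sqrt(2 + Q + Q**4 - 4*Q**2) (a(Q) = sqrt(Q + (2 + (1*Q**2)**2 - 4*Q**2)) = sqrt(Q + (2 + (Q**2)**2 - 4*Q**2)) = sqrt(Q + (2 + Q**4 - 4*Q**2)) = sqrt(2 + Q + Q**4 - 4*Q**2))
-(96 + a(-6)) = -(96 + sqrt(2 - 6 + (-6)**4 - 4*(-6)**2)) = -(96 + sqrt(2 - 6 + 1296 - 4*36)) = -(96 + sqrt(2 - 6 + 1296 - 144)) = -(96 + sqrt(1148)) = -(96 + 2*sqrt(287)) = -96 - 2*sqrt(287)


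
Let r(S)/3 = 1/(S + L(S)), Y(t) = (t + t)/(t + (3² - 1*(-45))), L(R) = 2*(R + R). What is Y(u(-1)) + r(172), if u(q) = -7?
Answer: -11899/40420 ≈ -0.29438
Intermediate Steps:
L(R) = 4*R (L(R) = 2*(2*R) = 4*R)
Y(t) = 2*t/(54 + t) (Y(t) = (2*t)/(t + (9 + 45)) = (2*t)/(t + 54) = (2*t)/(54 + t) = 2*t/(54 + t))
r(S) = 3/(5*S) (r(S) = 3/(S + 4*S) = 3/((5*S)) = 3*(1/(5*S)) = 3/(5*S))
Y(u(-1)) + r(172) = 2*(-7)/(54 - 7) + (⅗)/172 = 2*(-7)/47 + (⅗)*(1/172) = 2*(-7)*(1/47) + 3/860 = -14/47 + 3/860 = -11899/40420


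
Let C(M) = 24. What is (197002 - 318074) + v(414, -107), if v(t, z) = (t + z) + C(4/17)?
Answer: -120741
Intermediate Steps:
v(t, z) = 24 + t + z (v(t, z) = (t + z) + 24 = 24 + t + z)
(197002 - 318074) + v(414, -107) = (197002 - 318074) + (24 + 414 - 107) = -121072 + 331 = -120741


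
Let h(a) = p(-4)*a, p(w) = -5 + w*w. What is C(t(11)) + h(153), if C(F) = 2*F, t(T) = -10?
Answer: 1663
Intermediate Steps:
p(w) = -5 + w²
h(a) = 11*a (h(a) = (-5 + (-4)²)*a = (-5 + 16)*a = 11*a)
C(t(11)) + h(153) = 2*(-10) + 11*153 = -20 + 1683 = 1663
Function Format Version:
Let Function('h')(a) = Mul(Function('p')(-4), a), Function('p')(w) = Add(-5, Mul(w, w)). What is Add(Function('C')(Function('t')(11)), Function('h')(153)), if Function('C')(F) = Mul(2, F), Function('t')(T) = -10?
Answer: 1663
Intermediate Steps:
Function('p')(w) = Add(-5, Pow(w, 2))
Function('h')(a) = Mul(11, a) (Function('h')(a) = Mul(Add(-5, Pow(-4, 2)), a) = Mul(Add(-5, 16), a) = Mul(11, a))
Add(Function('C')(Function('t')(11)), Function('h')(153)) = Add(Mul(2, -10), Mul(11, 153)) = Add(-20, 1683) = 1663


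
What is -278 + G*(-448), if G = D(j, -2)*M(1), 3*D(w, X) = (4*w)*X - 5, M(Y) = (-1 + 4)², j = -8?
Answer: -79574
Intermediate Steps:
M(Y) = 9 (M(Y) = 3² = 9)
D(w, X) = -5/3 + 4*X*w/3 (D(w, X) = ((4*w)*X - 5)/3 = (4*X*w - 5)/3 = (-5 + 4*X*w)/3 = -5/3 + 4*X*w/3)
G = 177 (G = (-5/3 + (4/3)*(-2)*(-8))*9 = (-5/3 + 64/3)*9 = (59/3)*9 = 177)
-278 + G*(-448) = -278 + 177*(-448) = -278 - 79296 = -79574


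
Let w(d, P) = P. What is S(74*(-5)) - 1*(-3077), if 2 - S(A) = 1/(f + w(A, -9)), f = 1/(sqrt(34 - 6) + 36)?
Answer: 314257195/102061 - 2*sqrt(7)/102061 ≈ 3079.1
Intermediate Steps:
f = 1/(36 + 2*sqrt(7)) (f = 1/(sqrt(28) + 36) = 1/(2*sqrt(7) + 36) = 1/(36 + 2*sqrt(7)) ≈ 0.024218)
S(A) = 2 - 1/(-2844/317 - sqrt(7)/634) (S(A) = 2 - 1/((9/317 - sqrt(7)/634) - 9) = 2 - 1/(-2844/317 - sqrt(7)/634))
S(74*(-5)) - 1*(-3077) = (215498/102061 - 2*sqrt(7)/102061) - 1*(-3077) = (215498/102061 - 2*sqrt(7)/102061) + 3077 = 314257195/102061 - 2*sqrt(7)/102061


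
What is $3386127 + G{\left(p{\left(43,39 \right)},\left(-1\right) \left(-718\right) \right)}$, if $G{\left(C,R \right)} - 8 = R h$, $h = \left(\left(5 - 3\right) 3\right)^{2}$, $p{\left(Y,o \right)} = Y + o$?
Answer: $3411983$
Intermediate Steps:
$h = 36$ ($h = \left(2 \cdot 3\right)^{2} = 6^{2} = 36$)
$G{\left(C,R \right)} = 8 + 36 R$ ($G{\left(C,R \right)} = 8 + R 36 = 8 + 36 R$)
$3386127 + G{\left(p{\left(43,39 \right)},\left(-1\right) \left(-718\right) \right)} = 3386127 + \left(8 + 36 \left(\left(-1\right) \left(-718\right)\right)\right) = 3386127 + \left(8 + 36 \cdot 718\right) = 3386127 + \left(8 + 25848\right) = 3386127 + 25856 = 3411983$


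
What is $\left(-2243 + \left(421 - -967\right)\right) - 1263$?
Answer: $-2118$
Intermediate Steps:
$\left(-2243 + \left(421 - -967\right)\right) - 1263 = \left(-2243 + \left(421 + 967\right)\right) - 1263 = \left(-2243 + 1388\right) - 1263 = -855 - 1263 = -2118$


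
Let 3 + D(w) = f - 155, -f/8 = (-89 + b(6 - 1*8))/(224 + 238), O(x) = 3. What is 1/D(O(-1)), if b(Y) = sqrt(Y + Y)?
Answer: -4174401/653122114 + 462*I/326561057 ≈ -0.0063915 + 1.4147e-6*I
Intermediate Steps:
b(Y) = sqrt(2)*sqrt(Y) (b(Y) = sqrt(2*Y) = sqrt(2)*sqrt(Y))
f = 356/231 - 8*I/231 (f = -8*(-89 + sqrt(2)*sqrt(6 - 1*8))/(224 + 238) = -8*(-89 + sqrt(2)*sqrt(6 - 8))/462 = -8*(-89 + sqrt(2)*sqrt(-2))/462 = -8*(-89 + sqrt(2)*(I*sqrt(2)))/462 = -8*(-89 + 2*I)/462 = -8*(-89/462 + I/231) = 356/231 - 8*I/231 ≈ 1.5411 - 0.034632*I)
D(w) = -36142/231 - 8*I/231 (D(w) = -3 + ((356/231 - 8*I/231) - 155) = -3 + (-35449/231 - 8*I/231) = -36142/231 - 8*I/231)
1/D(O(-1)) = 1/(-36142/231 - 8*I/231) = 53361*(-36142/231 + 8*I/231)/1306244228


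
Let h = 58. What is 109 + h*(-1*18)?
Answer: -935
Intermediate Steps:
109 + h*(-1*18) = 109 + 58*(-1*18) = 109 + 58*(-18) = 109 - 1044 = -935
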